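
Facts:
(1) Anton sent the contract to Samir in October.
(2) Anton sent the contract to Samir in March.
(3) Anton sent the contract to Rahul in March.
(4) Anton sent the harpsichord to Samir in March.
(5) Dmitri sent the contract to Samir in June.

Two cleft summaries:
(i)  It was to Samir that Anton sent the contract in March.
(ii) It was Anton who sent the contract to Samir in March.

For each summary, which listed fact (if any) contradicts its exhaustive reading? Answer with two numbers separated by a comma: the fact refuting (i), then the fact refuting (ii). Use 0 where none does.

(i): focus "Samir". Looking for agent = Anton, thing = the contract, setting = in March with some other recipient — fact (3) has Rahul there. Refuted.
(ii): focus "Anton". No fact shares thing = the contract, recipient = Samir, setting = in March with a different agent. 0.

3, 0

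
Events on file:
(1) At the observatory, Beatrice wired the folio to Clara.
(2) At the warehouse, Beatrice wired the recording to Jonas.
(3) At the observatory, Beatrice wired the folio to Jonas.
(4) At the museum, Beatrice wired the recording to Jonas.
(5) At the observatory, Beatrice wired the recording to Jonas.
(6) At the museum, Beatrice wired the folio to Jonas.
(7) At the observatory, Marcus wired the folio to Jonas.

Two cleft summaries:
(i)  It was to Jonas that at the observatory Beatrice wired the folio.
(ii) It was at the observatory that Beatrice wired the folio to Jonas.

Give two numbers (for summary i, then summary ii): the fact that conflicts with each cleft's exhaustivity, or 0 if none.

1, 6

(i): focus "Jonas". Looking for same agent, thing, setting (Beatrice / the folio / at the observatory) with some other recipient — fact (1) has Clara there. Refuted.
(ii): focus "at the observatory". Looking for same agent, thing, recipient (Beatrice / the folio / Jonas) with some other setting — fact (6) has at the museum there. Refuted.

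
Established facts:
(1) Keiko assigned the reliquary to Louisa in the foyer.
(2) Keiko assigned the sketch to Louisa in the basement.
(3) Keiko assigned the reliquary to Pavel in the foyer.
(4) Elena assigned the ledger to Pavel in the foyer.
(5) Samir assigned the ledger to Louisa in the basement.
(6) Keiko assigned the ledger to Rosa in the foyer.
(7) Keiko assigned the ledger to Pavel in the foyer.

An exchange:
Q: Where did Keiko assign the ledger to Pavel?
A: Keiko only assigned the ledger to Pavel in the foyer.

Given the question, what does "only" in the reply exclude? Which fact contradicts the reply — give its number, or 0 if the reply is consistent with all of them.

0

Answering "Where did ...?" puts focus on the setting — here, "in the foyer".
So "only" ranges over settings; the rest (same agent, thing, recipient (Keiko / the ledger / Pavel)) is presupposed.
No listed fact shares that background with another setting. Nothing contradicts the reply.
(Fact (3) would refute a reading with focus on the thing — but that is not what the question asks.)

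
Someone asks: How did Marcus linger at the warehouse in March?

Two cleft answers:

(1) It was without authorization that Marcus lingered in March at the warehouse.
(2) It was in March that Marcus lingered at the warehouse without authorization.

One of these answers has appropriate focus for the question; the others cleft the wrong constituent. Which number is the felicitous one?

1

The question word "how" targets the manner.
Option (1) clefts "without authorization" — that matches what the question asks about.
Option (2) clefts "in March" — the time, not what was asked.
So the congruent reply is (1).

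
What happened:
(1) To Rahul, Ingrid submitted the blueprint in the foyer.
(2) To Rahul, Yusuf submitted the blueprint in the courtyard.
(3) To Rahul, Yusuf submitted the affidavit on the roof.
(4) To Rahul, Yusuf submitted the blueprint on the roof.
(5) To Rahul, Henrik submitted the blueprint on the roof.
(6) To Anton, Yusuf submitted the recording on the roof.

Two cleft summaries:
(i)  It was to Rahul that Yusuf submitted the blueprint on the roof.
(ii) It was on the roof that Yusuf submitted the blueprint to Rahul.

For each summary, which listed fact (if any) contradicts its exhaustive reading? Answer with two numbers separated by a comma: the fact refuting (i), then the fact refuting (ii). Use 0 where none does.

(i): focus "Rahul". No fact shares agent = Yusuf, thing = the blueprint, setting = on the roof with a different recipient. 0.
(ii): focus "on the roof". Looking for agent = Yusuf, thing = the blueprint, recipient = Rahul with some other setting — fact (2) has in the courtyard there. Refuted.

0, 2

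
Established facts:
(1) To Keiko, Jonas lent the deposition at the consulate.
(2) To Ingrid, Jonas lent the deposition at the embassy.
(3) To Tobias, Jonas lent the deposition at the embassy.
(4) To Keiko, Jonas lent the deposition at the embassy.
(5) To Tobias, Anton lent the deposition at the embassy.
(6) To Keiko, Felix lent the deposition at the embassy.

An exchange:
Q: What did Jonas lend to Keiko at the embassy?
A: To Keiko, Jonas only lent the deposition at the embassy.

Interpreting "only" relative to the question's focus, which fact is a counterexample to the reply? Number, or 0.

The question "What did ...?" targets the thing, so in the reply the focus falls on "the deposition".
So "only" ranges over things; the rest (agent = Jonas, recipient = Keiko, setting = at the embassy) is presupposed.
No listed fact shares that background with another thing. Nothing contradicts the reply.
(Fact (2) would refute a reading with focus on the recipient — but that is not what the question asks.)

0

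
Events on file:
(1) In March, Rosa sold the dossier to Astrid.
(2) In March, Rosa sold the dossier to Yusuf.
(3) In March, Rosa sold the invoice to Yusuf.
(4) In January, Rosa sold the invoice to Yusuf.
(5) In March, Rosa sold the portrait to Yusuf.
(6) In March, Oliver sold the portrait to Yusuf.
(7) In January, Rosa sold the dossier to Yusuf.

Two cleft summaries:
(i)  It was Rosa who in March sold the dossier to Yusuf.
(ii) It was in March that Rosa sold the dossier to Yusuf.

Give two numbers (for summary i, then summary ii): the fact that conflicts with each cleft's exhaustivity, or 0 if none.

0, 7

(i): focus "Rosa". No fact shares same thing, recipient, setting (the dossier / Yusuf / in March) with a different agent. 0.
(ii): focus "in March". Looking for same agent, thing, recipient (Rosa / the dossier / Yusuf) with some other setting — fact (7) has in January there. Refuted.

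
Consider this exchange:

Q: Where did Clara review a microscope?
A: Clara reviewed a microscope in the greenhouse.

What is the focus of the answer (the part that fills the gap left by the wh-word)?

The wh-word "where" asks about the location.
In the answer, "Clara" and "a microscope" are given — repeated from the question.
The constituent filling the location gap is "in the greenhouse"; that is the focus and would carry nuclear stress.

in the greenhouse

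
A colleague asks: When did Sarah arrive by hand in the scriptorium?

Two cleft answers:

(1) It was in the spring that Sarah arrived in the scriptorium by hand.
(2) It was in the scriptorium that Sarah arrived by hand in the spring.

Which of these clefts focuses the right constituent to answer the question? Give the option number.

1

The question word "when" targets the time.
Option (1) clefts "in the spring" — that matches what the question asks about.
Option (2) clefts "in the scriptorium" — the location, not what was asked.
So the congruent reply is (1).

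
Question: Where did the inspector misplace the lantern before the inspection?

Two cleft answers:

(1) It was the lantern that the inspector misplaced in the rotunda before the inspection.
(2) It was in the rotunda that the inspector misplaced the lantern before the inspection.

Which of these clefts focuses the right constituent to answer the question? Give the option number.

The question word "where" targets the location.
Option (1) clefts "the lantern" — the direct object, not what was asked.
Option (2) clefts "in the rotunda" — that matches what the question asks about.
So the congruent reply is (2).

2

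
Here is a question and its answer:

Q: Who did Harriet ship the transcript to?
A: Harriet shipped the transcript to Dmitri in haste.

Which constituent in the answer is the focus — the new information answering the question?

to Dmitri

The wh-word "who" asks about the recipient.
In the answer, "Harriet" and "the transcript" are given — repeated from the question.
"in haste" is also new, but it specifies the manner, which is not what the question asks about — so it is not the focus.
The constituent filling the recipient gap is "to Dmitri"; that is the focus.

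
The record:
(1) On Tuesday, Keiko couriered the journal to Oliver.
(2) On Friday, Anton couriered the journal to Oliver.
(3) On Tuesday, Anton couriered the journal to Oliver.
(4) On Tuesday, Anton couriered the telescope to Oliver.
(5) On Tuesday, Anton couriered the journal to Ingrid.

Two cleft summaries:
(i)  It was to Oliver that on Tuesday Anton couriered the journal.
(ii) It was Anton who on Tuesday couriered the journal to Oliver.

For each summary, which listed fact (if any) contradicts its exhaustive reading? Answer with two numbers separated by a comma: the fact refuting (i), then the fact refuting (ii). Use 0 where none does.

(i): focus "Oliver". Looking for Anton as agent and the journal as thing and on Tuesday as setting with some other recipient — fact (5) has Ingrid there. Refuted.
(ii): focus "Anton". Looking for the journal as thing and Oliver as recipient and on Tuesday as setting with some other agent — fact (1) has Keiko there. Refuted.

5, 1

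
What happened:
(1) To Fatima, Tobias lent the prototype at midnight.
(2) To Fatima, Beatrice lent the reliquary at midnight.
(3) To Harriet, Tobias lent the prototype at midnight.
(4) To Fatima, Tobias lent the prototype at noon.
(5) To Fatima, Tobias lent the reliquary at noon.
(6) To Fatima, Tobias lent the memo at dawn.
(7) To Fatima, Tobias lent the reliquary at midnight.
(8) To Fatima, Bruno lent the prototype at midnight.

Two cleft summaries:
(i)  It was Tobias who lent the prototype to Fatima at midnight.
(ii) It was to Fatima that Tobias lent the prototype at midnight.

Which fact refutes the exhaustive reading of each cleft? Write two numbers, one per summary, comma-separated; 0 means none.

8, 3

(i): focus "Tobias". Looking for same thing, recipient, setting (the prototype / Fatima / at midnight) with some other agent — fact (8) has Bruno there. Refuted.
(ii): focus "Fatima". Looking for same agent, thing, setting (Tobias / the prototype / at midnight) with some other recipient — fact (3) has Harriet there. Refuted.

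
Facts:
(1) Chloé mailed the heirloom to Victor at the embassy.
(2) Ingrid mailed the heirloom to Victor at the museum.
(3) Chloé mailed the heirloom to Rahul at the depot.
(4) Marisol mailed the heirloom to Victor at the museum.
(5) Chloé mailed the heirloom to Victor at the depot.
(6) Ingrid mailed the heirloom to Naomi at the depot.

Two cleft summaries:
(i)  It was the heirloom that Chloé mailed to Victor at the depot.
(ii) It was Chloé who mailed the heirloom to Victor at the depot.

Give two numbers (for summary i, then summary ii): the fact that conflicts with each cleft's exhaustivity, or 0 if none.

0, 0

Summary (i) focuses "the heirloom" (the thing); background Chloé as agent and Victor as recipient and at the depot as setting. No fact matches that background with a different thing, so 0.
Summary (ii) focuses "Chloé" (the agent); background the heirloom as thing and Victor as recipient and at the depot as setting. No fact matches that background with a different agent, so 0.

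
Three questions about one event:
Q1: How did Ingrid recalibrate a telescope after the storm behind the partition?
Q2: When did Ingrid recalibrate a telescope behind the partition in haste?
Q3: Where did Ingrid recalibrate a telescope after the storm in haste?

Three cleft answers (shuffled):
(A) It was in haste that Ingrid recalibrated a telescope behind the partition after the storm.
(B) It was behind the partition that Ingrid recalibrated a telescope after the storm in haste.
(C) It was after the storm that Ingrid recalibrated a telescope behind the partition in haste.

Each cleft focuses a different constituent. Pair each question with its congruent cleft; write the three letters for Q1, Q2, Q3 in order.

Q1 asks about the manner; cleft (A) focuses "in haste", which is the manner — so Q1 → A.
Q2 asks about the time; cleft (C) focuses "after the storm", which is the time — so Q2 → C.
Q3 asks about the location; cleft (B) focuses "behind the partition", which is the location — so Q3 → B.
Mapping: Q1→A, Q2→C, Q3→B.

ACB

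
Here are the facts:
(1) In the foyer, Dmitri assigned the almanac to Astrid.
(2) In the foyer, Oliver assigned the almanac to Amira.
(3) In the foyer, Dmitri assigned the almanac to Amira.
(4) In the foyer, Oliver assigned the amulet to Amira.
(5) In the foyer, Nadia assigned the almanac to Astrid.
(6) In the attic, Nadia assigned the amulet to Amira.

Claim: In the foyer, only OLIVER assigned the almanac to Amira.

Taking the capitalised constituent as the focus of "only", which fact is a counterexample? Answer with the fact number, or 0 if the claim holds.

The capitals mark "Oliver" as focus. So "only" rules out other agents, with the rest (the almanac as thing and Amira as recipient and in the foyer as setting) as background.
Fact (3) shares the background but differs in agent (Dmitri) — a counterexample.

3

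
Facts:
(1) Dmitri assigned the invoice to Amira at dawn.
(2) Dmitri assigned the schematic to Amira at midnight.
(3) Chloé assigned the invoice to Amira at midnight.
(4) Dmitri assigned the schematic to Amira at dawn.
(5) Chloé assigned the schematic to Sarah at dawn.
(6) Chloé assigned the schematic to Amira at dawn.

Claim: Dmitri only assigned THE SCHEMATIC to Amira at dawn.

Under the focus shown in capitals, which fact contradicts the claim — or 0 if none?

The capitals mark "the schematic" as focus. So "only" rules out other things, with the rest (same agent, recipient, setting (Dmitri / Amira / at dawn)) as background.
Fact (1) matches on same agent, recipient, setting (Dmitri / Amira / at dawn), but has thing = the invoice instead. That refutes the claim.

1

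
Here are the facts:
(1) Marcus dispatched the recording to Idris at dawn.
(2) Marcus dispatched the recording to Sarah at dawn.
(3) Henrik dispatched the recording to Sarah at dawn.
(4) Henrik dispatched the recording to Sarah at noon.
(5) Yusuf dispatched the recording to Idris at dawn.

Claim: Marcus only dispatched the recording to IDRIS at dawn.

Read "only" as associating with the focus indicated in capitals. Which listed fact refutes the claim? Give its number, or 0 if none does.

The capitals mark "Idris" as focus. So "only" rules out other recipients, with the rest (agent = Marcus, thing = the recording, setting = at dawn) as background.
Fact (2) shares the background but differs in recipient (Sarah) — a counterexample.

2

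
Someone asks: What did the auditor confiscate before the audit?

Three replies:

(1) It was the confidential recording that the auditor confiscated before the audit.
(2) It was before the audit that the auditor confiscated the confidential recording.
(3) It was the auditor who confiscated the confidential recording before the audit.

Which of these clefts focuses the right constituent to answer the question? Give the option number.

The question word "what" targets the direct object.
Option (1) clefts "the confidential recording" — that matches what the question asks about.
Option (2) clefts "before the audit" — the time, not what was asked.
Option (3) clefts "the auditor" — the subject (agent), not what was asked.
So the congruent reply is (1).

1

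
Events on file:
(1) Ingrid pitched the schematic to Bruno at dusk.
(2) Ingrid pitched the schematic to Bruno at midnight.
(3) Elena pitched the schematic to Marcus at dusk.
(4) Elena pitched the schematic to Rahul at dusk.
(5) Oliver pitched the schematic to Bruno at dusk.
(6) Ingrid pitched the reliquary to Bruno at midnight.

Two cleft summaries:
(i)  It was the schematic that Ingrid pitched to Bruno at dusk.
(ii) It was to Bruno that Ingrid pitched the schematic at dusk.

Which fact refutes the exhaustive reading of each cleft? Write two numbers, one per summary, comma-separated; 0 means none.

Summary (i) focuses "the schematic" (the thing); background same agent, recipient, setting (Ingrid / Bruno / at dusk). No fact matches that background with a different thing, so 0.
Summary (ii) focuses "Bruno" (the recipient); background same agent, thing, setting (Ingrid / the schematic / at dusk). No fact matches that background with a different recipient, so 0.

0, 0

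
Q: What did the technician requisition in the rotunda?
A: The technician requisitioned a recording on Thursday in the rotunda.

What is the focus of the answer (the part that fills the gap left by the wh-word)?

The wh-word "what" asks about the direct object.
In the answer, "the technician" and "in the rotunda" are given — repeated from the question.
"on Thursday" is also new, but it specifies the time, which is not what the question asks about — so it is not the focus.
The constituent filling the direct object gap is "a recording"; that is the focus.

a recording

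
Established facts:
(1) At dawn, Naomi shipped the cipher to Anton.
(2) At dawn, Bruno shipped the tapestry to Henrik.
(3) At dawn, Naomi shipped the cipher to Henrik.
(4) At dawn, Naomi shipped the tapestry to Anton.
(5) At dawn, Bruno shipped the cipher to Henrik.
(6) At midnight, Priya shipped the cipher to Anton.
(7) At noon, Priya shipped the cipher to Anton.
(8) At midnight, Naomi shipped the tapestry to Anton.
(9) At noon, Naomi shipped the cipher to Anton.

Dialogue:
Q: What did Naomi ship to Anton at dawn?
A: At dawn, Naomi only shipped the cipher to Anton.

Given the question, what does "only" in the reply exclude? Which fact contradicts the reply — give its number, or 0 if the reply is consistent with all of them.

4

The question "What did ...?" targets the thing, so in the reply the focus falls on "the cipher".
So "only" ranges over things; the rest (Naomi as agent and Anton as recipient and at dawn as setting) is presupposed.
Fact (4) keeps Naomi as agent and Anton as recipient and at dawn as setting but has thing = the tapestry; that refutes the reply.
(Fact (3) would refute a reading with focus on the recipient — but that is not what the question asks.)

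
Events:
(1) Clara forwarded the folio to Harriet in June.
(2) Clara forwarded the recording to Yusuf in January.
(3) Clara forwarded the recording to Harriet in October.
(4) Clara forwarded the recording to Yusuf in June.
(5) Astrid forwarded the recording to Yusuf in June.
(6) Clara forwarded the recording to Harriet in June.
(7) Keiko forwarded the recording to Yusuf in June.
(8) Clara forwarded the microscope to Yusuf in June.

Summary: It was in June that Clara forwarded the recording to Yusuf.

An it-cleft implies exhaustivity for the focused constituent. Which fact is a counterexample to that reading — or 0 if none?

The cleft puts "in June" in focus and presupposes the open proposition with agent = Clara, thing = the recording, recipient = Yusuf.
Exhaustivity: in June is the only setting satisfying that background.
But fact (2) also has agent = Clara, thing = the recording, recipient = Yusuf, with setting = in January — so the exhaustive reading fails.

2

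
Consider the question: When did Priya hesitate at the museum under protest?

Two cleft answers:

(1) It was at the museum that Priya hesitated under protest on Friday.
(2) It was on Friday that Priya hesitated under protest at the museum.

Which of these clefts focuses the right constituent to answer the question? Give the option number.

The question word "when" targets the time.
Option (1) clefts "at the museum" — the location, not what was asked.
Option (2) clefts "on Friday" — that matches what the question asks about.
So the congruent reply is (2).

2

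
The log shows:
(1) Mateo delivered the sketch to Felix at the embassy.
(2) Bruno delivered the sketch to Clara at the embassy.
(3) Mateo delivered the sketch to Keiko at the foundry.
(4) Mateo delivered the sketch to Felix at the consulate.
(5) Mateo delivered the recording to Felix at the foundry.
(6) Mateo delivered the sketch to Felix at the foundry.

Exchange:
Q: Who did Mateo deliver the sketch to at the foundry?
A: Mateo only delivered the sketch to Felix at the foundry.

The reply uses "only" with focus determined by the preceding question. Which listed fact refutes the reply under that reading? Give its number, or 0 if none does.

3

Answering "Who did ... to ...?" puts focus on the recipient — here, "Felix".
So "only" ranges over recipients; the rest (Mateo as agent and the sketch as thing and at the foundry as setting) is presupposed.
Fact (3) keeps Mateo as agent and the sketch as thing and at the foundry as setting but has recipient = Keiko; that refutes the reply.
(Fact (1) would refute a reading with focus on the setting — but that is not what the question asks.)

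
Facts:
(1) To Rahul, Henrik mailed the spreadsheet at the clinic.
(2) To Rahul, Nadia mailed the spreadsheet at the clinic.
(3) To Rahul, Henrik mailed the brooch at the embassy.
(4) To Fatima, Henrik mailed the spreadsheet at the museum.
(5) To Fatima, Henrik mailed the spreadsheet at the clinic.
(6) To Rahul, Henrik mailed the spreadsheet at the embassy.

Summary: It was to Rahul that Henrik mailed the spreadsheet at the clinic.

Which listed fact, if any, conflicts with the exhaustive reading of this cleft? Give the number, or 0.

The cleft puts "Rahul" in focus and presupposes the open proposition with Henrik as agent and the spreadsheet as thing and at the clinic as setting.
Exhaustivity: Rahul is the only recipient satisfying that background.
Fact (5) shares the background but with recipient = Fatima; exhaustivity is violated.

5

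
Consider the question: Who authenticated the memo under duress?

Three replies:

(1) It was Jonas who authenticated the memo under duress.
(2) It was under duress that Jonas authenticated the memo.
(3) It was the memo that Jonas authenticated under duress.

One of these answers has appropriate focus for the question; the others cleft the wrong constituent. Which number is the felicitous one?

1

The question word "who" targets the subject (agent).
Option (1) clefts "Jonas" — that matches what the question asks about.
Option (2) clefts "under duress" — the manner, not what was asked.
Option (3) clefts "the memo" — the direct object, not what was asked.
So the congruent reply is (1).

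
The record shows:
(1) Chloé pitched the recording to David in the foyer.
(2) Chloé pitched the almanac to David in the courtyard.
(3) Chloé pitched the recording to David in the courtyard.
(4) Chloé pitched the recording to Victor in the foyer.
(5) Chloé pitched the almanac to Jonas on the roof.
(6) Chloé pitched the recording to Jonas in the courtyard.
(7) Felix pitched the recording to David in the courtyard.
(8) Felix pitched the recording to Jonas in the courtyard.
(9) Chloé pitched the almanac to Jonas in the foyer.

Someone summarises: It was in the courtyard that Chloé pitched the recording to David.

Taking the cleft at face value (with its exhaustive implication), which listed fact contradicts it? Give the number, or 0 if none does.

The cleft puts "in the courtyard" in focus and presupposes the open proposition with same agent, thing, recipient (Chloé / the recording / David).
Exhaustivity: in the courtyard is the only setting satisfying that background.
But fact (1) also has same agent, thing, recipient (Chloé / the recording / David), with setting = in the foyer — so the exhaustive reading fails.

1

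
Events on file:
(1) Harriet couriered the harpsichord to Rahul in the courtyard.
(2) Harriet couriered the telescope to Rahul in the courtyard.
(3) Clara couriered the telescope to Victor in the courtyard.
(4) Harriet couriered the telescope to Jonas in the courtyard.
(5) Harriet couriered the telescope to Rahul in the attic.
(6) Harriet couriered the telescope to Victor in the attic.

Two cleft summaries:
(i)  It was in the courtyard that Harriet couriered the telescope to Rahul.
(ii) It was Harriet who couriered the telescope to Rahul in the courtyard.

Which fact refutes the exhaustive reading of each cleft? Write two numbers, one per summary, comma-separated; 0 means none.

5, 0

(i): focus "in the courtyard". Looking for same agent, thing, recipient (Harriet / the telescope / Rahul) with some other setting — fact (5) has in the attic there. Refuted.
(ii): focus "Harriet". No fact shares same thing, recipient, setting (the telescope / Rahul / in the courtyard) with a different agent. 0.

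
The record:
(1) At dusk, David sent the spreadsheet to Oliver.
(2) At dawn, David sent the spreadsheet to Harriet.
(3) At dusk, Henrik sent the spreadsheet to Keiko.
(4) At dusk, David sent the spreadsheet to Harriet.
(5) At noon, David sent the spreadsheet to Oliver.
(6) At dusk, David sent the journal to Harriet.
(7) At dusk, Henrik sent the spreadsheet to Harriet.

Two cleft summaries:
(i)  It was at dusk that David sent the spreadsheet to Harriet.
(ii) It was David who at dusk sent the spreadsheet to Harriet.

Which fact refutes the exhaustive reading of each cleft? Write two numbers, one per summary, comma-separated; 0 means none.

2, 7

(i): focus "at dusk". Looking for agent = David, thing = the spreadsheet, recipient = Harriet with some other setting — fact (2) has at dawn there. Refuted.
(ii): focus "David". Looking for thing = the spreadsheet, recipient = Harriet, setting = at dusk with some other agent — fact (7) has Henrik there. Refuted.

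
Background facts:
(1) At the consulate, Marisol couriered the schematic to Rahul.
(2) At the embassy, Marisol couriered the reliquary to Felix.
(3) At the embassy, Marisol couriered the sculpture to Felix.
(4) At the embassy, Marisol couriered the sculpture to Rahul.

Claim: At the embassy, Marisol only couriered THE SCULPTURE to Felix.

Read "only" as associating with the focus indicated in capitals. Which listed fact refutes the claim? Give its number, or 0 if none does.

2

Focus (in capitals) is "the sculpture" — the thing. "Only" excludes alternative things while holding fixed Marisol as agent and Felix as recipient and at the embassy as setting.
Fact (2) shares the background but differs in thing (the reliquary) — a counterexample.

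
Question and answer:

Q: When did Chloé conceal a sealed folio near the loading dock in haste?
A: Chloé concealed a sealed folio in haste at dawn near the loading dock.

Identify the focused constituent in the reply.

at dawn

The wh-word "when" asks about the time.
In the answer, "Chloé", "a sealed folio", "near the loading dock" and "in haste" are given — repeated from the question.
The constituent filling the time gap is "at dawn"; that is the focus and would carry nuclear stress.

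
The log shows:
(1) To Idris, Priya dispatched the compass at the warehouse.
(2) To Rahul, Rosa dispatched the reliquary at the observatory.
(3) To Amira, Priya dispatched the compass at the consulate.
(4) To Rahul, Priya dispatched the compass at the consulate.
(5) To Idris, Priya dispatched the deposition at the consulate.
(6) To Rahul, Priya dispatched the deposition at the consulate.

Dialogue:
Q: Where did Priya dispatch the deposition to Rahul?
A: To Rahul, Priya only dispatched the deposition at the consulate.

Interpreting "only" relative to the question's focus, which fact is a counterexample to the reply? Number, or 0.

Answering "Where did ...?" puts focus on the setting — here, "at the consulate".
So "only" ranges over settings; the rest (same agent, thing, recipient (Priya / the deposition / Rahul)) is presupposed.
No listed fact shares that background with another setting. Nothing contradicts the reply.
(Fact (4) would refute a reading with focus on the thing — but that is not what the question asks.)

0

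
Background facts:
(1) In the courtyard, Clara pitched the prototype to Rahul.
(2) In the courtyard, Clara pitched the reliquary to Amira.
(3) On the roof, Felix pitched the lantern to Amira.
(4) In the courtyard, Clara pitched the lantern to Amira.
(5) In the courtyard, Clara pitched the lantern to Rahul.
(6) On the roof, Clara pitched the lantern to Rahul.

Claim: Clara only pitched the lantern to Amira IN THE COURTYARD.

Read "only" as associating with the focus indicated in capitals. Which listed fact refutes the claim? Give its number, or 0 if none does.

0

Focus (in capitals) is "in the courtyard" — the setting. "Only" excludes alternative settings while holding fixed Clara as agent and the lantern as thing and Amira as recipient.
Every other fact changes something in the background, not just the setting. Nothing refutes the claim.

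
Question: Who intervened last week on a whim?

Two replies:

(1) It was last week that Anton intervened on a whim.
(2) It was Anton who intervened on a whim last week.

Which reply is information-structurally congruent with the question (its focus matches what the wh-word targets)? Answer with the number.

The question word "who" targets the subject (agent).
Option (1) clefts "last week" — the time, not what was asked.
Option (2) clefts "Anton" — that matches what the question asks about.
So the congruent reply is (2).

2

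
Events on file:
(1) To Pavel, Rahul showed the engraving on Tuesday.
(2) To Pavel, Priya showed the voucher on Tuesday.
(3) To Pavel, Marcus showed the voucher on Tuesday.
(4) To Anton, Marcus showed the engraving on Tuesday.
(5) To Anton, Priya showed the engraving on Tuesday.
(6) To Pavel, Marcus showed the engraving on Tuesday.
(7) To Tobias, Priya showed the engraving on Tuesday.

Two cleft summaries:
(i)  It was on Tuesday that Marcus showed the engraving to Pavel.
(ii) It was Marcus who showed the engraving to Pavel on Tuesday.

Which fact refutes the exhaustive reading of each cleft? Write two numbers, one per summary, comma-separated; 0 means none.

0, 1

(i): focus "on Tuesday". No fact shares agent = Marcus, thing = the engraving, recipient = Pavel with a different setting. 0.
(ii): focus "Marcus". Looking for thing = the engraving, recipient = Pavel, setting = on Tuesday with some other agent — fact (1) has Rahul there. Refuted.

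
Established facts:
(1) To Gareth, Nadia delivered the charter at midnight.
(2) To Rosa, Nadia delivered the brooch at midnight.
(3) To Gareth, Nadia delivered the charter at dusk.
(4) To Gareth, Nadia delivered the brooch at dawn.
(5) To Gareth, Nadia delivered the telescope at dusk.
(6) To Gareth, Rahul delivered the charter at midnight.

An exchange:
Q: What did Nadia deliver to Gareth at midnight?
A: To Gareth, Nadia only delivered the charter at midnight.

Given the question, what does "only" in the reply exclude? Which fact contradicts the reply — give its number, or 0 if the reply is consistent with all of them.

0

Answering "What did ...?" puts focus on the thing — here, "the charter".
"Only" then excludes alternative things while the background — same agent, recipient, setting (Nadia / Gareth / at midnight) — is held fixed.
No fact keeps same agent, recipient, setting (Nadia / Gareth / at midnight) while changing the thing; every other fact differs on something backgrounded. The reply stands.
(Fact (3) would refute a reading with focus on the setting — but that is not what the question asks.)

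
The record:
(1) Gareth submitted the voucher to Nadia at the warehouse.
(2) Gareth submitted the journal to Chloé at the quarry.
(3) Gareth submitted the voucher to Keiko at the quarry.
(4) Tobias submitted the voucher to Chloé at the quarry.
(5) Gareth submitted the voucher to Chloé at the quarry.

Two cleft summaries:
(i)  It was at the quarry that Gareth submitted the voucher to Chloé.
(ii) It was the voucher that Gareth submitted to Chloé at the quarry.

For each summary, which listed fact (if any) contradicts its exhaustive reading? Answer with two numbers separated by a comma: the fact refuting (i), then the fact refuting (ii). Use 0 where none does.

0, 2

(i): focus "at the quarry". No fact shares Gareth as agent and the voucher as thing and Chloé as recipient with a different setting. 0.
(ii): focus "the voucher". Looking for Gareth as agent and Chloé as recipient and at the quarry as setting with some other thing — fact (2) has the journal there. Refuted.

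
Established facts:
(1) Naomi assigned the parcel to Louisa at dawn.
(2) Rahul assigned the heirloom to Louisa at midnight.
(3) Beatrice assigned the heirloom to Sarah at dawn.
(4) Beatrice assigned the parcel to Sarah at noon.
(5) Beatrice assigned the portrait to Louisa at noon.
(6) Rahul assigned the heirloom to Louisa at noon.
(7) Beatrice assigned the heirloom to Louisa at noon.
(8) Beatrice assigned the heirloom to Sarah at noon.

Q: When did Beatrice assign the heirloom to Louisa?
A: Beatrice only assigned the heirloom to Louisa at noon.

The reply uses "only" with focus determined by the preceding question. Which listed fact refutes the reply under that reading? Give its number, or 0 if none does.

Answering "When did ...?" puts focus on the setting — here, "at noon".
"Only" then excludes alternative settings while the background — agent = Beatrice, thing = the heirloom, recipient = Louisa — is held fixed.
No fact keeps agent = Beatrice, thing = the heirloom, recipient = Louisa while changing the setting; every other fact differs on something backgrounded. The reply stands.
(Fact (5) would refute a reading with focus on the thing — but that is not what the question asks.)

0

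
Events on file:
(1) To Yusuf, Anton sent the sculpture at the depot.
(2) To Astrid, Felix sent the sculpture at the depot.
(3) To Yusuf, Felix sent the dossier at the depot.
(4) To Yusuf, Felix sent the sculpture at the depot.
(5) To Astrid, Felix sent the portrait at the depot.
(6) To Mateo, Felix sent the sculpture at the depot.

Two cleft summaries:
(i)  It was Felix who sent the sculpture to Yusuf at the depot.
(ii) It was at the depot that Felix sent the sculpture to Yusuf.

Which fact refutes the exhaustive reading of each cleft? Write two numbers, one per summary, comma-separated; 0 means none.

Summary (i) focuses "Felix" (the agent); background same thing, recipient, setting (the sculpture / Yusuf / at the depot). Fact (1) matches that background with agent = Anton — refutes (i).
Summary (ii) focuses "at the depot" (the setting); background same agent, thing, recipient (Felix / the sculpture / Yusuf). No fact matches that background with a different setting, so 0.

1, 0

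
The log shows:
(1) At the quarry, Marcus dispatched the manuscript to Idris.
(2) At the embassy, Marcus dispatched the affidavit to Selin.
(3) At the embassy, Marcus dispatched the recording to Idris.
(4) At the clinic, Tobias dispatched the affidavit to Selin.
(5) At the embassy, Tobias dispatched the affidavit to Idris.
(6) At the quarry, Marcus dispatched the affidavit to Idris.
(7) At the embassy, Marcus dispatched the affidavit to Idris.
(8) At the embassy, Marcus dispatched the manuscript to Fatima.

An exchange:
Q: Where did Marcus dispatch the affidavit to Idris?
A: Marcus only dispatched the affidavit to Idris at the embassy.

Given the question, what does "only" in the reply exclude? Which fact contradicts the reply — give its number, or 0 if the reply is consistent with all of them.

Answering "Where did ...?" puts focus on the setting — here, "at the embassy".
So "only" ranges over settings; the rest (Marcus as agent and the affidavit as thing and Idris as recipient) is presupposed.
Fact (6) shares the background with a different setting (at the quarry) — counterexample.
(Fact (2) would refute a reading with focus on the recipient — but that is not what the question asks.)

6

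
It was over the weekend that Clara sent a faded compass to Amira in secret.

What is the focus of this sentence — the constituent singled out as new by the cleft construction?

over the weekend

In an it-cleft "It was X that/who ...", the clefted constituent X is the focus; the that/who-clause expresses the presupposed open proposition.
Here the focus is "over the weekend". The backgrounded (presupposed) material includes "Clara", "a faded compass", "to Amira" and "in secret".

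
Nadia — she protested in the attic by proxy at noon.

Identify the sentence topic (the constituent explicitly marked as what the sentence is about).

Nadia

The construction explicitly marks "Nadia" as what the sentence is about — the topic.
The remainder of the clause is the comment (what is said about the topic).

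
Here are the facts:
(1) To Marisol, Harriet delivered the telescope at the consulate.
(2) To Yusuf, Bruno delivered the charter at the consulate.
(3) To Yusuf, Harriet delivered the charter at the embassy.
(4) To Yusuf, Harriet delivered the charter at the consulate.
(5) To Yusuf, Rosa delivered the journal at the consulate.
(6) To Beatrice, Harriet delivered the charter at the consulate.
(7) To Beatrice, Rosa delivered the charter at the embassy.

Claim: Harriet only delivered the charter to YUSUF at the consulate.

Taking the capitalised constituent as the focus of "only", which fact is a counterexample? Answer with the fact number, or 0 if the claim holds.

Focus (in capitals) is "Yusuf" — the recipient. "Only" excludes alternative recipients while holding fixed agent = Harriet, thing = the charter, setting = at the consulate.
Fact (6) shares the background but differs in recipient (Beatrice) — a counterexample.

6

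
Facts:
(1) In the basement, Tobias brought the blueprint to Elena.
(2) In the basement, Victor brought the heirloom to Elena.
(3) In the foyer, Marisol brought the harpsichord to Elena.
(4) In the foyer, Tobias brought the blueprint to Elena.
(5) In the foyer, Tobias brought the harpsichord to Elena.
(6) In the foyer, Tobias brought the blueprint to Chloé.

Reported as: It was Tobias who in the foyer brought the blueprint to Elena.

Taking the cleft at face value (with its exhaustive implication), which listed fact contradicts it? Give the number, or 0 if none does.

Focus of the cleft: "Tobias" (the agent). Presupposed background: thing = the blueprint, recipient = Elena, setting = in the foyer.
The exhaustive reading says no other agent fits that background.
No listed fact matches the background with a different agent. Exhaustivity holds.

0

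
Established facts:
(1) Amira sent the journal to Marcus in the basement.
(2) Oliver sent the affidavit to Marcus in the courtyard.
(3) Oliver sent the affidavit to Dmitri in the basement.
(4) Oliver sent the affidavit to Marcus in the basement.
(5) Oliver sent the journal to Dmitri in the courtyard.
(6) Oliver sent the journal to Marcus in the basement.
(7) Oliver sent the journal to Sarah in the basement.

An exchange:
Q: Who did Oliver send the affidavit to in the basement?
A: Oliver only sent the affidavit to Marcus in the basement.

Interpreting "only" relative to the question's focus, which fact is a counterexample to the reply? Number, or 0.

3

Answering "Who did ... to ...?" puts focus on the recipient — here, "Marcus".
So "only" ranges over recipients; the rest (agent = Oliver, thing = the affidavit, setting = in the basement) is presupposed.
Fact (3) keeps agent = Oliver, thing = the affidavit, setting = in the basement but has recipient = Dmitri; that refutes the reply.
(Fact (6) would refute a reading with focus on the thing — but that is not what the question asks.)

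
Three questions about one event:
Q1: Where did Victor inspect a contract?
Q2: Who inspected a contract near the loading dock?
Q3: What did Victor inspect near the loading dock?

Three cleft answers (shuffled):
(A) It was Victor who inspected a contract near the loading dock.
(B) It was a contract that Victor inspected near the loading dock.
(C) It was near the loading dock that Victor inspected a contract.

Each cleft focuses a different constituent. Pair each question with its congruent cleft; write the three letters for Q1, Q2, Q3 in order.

CAB

Q1 asks about the location; cleft (C) focuses "near the loading dock", which is the location — so Q1 → C.
Q2 asks about the subject (agent); cleft (A) focuses "Victor", which is the subject (agent) — so Q2 → A.
Q3 asks about the direct object; cleft (B) focuses "a contract", which is the direct object — so Q3 → B.
Mapping: Q1→C, Q2→A, Q3→B.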